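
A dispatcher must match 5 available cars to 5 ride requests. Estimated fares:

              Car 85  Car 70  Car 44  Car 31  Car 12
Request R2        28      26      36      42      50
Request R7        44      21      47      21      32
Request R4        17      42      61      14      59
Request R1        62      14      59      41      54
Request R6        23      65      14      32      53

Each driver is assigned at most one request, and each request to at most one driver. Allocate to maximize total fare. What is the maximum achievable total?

Optimal: Car 85→Request R1 ($62), Car 70→Request R6 ($65), Car 44→Request R7 ($47), Car 31→Request R2 ($42), Car 12→Request R4 ($59) — total 62+65+47+42+59 = $275.
Row-greedy (each driver in turn takes its best remaining request) gives $262, worse by 13.
Swapping Car 12↔Car 70 (Car 12→Request R6 $53, Car 70→Request R4 $42) loses 29.

Max total: $275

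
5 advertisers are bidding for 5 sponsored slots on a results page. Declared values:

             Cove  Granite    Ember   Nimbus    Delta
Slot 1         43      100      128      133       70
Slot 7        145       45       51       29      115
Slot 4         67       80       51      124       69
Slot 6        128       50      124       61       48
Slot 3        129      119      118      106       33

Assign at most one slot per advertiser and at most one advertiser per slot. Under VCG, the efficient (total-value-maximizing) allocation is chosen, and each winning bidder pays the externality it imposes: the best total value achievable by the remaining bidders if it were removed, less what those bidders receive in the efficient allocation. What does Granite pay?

Granite pays $6.

Efficient allocation: Cove→Slot 6 ($128), Granite→Slot 3 ($119), Ember→Slot 1 ($128), Nimbus→Slot 4 ($124), Delta→Slot 7 ($115); total welfare W = $614.
Granite receives Slot 3 at value $119, so the others get W − 119 = $495.
Without Granite: best allocation of the remaining 4 bidders over all 5 slots is Cove→Slot 3 ($129), Ember→Slot 6 ($124), Nimbus→Slot 1 ($133), Delta→Slot 7 ($115), total $501.
VCG payment = (others' best without Granite) − (others' welfare with Granite) = 501 − 495 = $6.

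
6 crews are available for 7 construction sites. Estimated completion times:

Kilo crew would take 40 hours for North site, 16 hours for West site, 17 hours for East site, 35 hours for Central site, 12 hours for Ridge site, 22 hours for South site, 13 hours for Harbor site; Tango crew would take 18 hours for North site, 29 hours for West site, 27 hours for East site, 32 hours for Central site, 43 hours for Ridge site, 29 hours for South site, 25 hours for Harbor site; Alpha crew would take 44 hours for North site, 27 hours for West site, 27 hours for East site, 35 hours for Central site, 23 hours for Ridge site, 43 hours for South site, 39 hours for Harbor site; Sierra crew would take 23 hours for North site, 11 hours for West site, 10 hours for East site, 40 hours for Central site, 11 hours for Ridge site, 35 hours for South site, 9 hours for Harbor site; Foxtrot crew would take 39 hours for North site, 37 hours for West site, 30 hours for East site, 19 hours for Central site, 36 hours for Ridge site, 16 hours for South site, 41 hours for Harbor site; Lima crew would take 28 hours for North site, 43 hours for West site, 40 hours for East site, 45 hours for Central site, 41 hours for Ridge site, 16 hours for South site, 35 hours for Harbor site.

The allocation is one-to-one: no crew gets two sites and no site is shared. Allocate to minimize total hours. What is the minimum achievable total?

This is the linear assignment problem.
Optimal: Kilo crew→Harbor site (13 hours), Tango crew→North site (18 hours), Alpha crew→Ridge site (23 hours), Sierra crew→East site (10 hours), Foxtrot crew→Central site (19 hours), Lima crew→South site (16 hours) — total 13+18+23+10+19+16 = 99 hours.
Min-entry greedy (repeatedly take the single cheapest remaining cell) gives 122 hours, worse by 23.
Swapping Tango crew↔Lima crew (Tango crew→South site 29 hours, Lima crew→North site 28 hours) adds 23.
No other one-to-one assignment undercuts 99 hours.

Min total: 99 hours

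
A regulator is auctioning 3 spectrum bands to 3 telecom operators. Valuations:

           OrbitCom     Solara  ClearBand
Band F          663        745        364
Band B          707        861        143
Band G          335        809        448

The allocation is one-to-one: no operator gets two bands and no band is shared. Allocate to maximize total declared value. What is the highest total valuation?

Optimal: OrbitCom→Band F ($663M), Solara→Band B ($861M), ClearBand→Band G ($448M) — total 663+861+448 = $1972M.
Column-greedy (each band in turn goes to its best remaining operator) gives $1900M, worse by 72.
Next-best assignment: OrbitCom→Band B, Solara→Band F, ClearBand→Band G = $1900M.
Every other assignment is strictly worse.

Maximum total: $1972M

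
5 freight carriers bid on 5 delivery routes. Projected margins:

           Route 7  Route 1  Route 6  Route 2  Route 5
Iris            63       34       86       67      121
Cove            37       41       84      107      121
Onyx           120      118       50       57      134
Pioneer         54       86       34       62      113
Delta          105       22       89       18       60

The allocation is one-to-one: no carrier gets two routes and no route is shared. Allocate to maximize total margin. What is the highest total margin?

Max total: $529k

Optimal: Iris→Route 6 ($86k), Cove→Route 2 ($107k), Onyx→Route 1 ($118k), Pioneer→Route 5 ($113k), Delta→Route 7 ($105k) — total 86+107+118+113+105 = $529k.
Column-greedy (each route in turn goes to its best remaining carrier) gives $523k, worse by 6.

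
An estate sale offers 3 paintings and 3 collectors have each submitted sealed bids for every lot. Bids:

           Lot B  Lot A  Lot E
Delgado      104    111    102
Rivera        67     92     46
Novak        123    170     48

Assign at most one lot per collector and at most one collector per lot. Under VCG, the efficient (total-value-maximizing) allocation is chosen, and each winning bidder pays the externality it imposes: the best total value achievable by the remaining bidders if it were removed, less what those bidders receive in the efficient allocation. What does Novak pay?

Efficient allocation: Delgado→Lot E ($102), Rivera→Lot B ($67), Novak→Lot A ($170); total welfare W = $339.
Novak receives Lot A at value $170, so the others get W − 170 = $169.
Without Novak: best allocation of the remaining 2 bidders over all 3 lots is Delgado→Lot B ($104), Rivera→Lot A ($92), total $196.
VCG payment = (others' best without Novak) − (others' welfare with Novak) = 196 − 169 = $27.

Novak pays $27.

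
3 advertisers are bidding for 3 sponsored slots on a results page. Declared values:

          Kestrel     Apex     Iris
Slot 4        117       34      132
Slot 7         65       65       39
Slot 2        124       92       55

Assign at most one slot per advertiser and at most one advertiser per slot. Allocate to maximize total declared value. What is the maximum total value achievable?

Optimal: Kestrel→Slot 2 ($124), Apex→Slot 7 ($65), Iris→Slot 4 ($132) — total 124+65+132 = $321.
Column-greedy (each slot in turn goes to its best remaining advertiser) gives $289, worse by 32.
Next-best assignment: Kestrel→Slot 7, Apex→Slot 2, Iris→Slot 4 = $289.

Maximum total: $321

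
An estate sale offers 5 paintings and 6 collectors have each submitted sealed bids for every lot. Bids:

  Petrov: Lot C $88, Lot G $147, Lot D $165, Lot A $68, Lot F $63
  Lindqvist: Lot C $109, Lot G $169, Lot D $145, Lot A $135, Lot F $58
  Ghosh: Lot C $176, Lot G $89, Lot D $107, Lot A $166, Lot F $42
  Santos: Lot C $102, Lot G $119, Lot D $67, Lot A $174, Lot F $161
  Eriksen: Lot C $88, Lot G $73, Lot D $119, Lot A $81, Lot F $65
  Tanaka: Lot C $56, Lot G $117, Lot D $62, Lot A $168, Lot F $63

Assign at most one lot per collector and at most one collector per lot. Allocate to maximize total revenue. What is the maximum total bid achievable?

Max total: $839

This is a one-to-one assignment (maximum-weight bipartite matching).
Optimal: Ghosh→Lot C ($176), Lindqvist→Lot G ($169), Petrov→Lot D ($165), Tanaka→Lot A ($168), Santos→Lot F ($161) — total 176+169+165+168+161 = $839.
Max-entry greedy (repeatedly take the single best remaining cell) gives $749, worse by 90.
Next-best assignment: Ghosh→Lot C, Petrov→Lot G, Lindqvist→Lot D, Tanaka→Lot A, Santos→Lot F = $797.
Swapping Ghosh↔Santos (Ghosh→Lot F $42, Santos→Lot C $102) loses 193.
Every other assignment is strictly worse.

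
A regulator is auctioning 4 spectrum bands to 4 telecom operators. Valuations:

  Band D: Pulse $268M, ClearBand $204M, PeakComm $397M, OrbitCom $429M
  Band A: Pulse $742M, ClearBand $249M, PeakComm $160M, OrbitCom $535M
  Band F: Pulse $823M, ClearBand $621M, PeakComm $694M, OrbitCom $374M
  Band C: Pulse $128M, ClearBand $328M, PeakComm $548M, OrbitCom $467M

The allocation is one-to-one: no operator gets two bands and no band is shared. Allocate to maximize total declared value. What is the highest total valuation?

Max total: $2340M

This is the linear assignment problem.
Optimal: Pulse→Band A ($742M), ClearBand→Band F ($621M), PeakComm→Band C ($548M), OrbitCom→Band D ($429M) — total 742+621+548+429 = $2340M.
Max-entry greedy (repeatedly take the single best remaining cell) gives $2110M, worse by 230.
Swapping Pulse↔ClearBand (Pulse→Band F $823M, ClearBand→Band A $249M) loses 291.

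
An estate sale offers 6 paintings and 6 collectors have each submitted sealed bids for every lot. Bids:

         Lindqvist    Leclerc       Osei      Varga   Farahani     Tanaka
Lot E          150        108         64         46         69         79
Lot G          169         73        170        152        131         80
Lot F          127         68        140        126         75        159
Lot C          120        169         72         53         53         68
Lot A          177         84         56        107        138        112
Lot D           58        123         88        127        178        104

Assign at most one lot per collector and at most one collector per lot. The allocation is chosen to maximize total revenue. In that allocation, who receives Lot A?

This is a one-to-one assignment (maximum-weight bipartite matching).
Optimal: Lindqvist→Lot E ($150), Leclerc→Lot C ($169), Osei→Lot G ($170), Varga→Lot A ($107), Farahani→Lot D ($178), Tanaka→Lot F ($159) — total 150+169+170+107+178+159 = $933.
Next-best assignment: Lindqvist→Lot E, Leclerc→Lot C, Osei→Lot G, Varga→Lot D, Farahani→Lot A, Tanaka→Lot F = $913.
Swapping Tanaka↔Lindqvist (Tanaka→Lot E $79, Lindqvist→Lot F $127) loses 103.
No other one-to-one assignment exceeds $933.
Varga's own top lot is Lot G ($152), but forcing Varga→Lot G and reassigning the rest optimally gives only $901 — worse by 32.

Varga receives Lot A.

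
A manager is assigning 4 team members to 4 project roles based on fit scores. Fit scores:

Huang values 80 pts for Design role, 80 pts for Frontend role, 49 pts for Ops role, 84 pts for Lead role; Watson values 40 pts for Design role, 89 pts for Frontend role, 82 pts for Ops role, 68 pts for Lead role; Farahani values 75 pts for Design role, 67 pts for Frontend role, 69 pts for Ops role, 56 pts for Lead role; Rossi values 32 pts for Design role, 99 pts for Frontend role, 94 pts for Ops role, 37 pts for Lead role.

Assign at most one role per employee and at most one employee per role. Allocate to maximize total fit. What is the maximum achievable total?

This is the linear assignment problem.
Optimal: Huang→Lead role (84 pts), Watson→Frontend role (89 pts), Farahani→Design role (75 pts), Rossi→Ops role (94 pts) — total 84+89+75+94 = 342 pts.
Max-entry greedy (repeatedly take the single best remaining cell) gives 340 pts, worse by 2.

Max total: 342 pts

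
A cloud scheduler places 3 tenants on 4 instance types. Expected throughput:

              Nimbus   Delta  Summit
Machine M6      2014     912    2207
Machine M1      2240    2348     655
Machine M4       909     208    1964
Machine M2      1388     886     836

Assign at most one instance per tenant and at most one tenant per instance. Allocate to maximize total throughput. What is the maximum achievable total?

Maximum total: 6326 ops/s

This is the linear assignment problem.
Optimal: Nimbus→Machine M6 (2014 ops/s), Delta→Machine M1 (2348 ops/s), Summit→Machine M4 (1964 ops/s) — total 2014+2348+1964 = 6326 ops/s.
Max-entry greedy (repeatedly take the single best remaining cell) gives 5943 ops/s, worse by 383.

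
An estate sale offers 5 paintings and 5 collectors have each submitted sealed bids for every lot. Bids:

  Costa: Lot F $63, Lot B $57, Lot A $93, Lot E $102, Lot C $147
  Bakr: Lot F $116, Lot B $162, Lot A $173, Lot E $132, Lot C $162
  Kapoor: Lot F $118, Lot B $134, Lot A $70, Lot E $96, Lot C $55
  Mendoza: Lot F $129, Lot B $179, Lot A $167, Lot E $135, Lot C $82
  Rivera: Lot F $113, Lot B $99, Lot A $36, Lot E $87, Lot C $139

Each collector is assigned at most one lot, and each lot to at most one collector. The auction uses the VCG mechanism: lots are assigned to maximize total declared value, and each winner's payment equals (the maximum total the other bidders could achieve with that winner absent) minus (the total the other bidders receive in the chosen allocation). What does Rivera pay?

Rivera pays $45.

Efficient allocation: Costa→Lot E ($102), Bakr→Lot A ($173), Kapoor→Lot F ($118), Mendoza→Lot B ($179), Rivera→Lot C ($139); total welfare W = $711.
Rivera receives Lot C at value $139, so the others get W − 139 = $572.
Without Rivera: best allocation of the remaining 4 bidders over all 5 lots is Costa→Lot C ($147), Bakr→Lot A ($173), Kapoor→Lot F ($118), Mendoza→Lot B ($179), total $617.
VCG payment = (others' best without Rivera) − (others' welfare with Rivera) = 617 − 572 = $45.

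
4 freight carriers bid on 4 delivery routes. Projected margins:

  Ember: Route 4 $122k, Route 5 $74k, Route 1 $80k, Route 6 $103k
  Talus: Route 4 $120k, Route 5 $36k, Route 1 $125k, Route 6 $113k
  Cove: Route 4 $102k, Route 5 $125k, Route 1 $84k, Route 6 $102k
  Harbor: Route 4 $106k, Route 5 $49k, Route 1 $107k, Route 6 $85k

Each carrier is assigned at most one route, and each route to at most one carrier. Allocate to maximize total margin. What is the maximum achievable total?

Maximum total: $467k

Optimal: Ember→Route 4 ($122k), Talus→Route 6 ($113k), Cove→Route 5 ($125k), Harbor→Route 1 ($107k) — total 122+113+125+107 = $467k.
Row-greedy (each carrier in turn takes its best remaining route) gives $457k, worse by 10.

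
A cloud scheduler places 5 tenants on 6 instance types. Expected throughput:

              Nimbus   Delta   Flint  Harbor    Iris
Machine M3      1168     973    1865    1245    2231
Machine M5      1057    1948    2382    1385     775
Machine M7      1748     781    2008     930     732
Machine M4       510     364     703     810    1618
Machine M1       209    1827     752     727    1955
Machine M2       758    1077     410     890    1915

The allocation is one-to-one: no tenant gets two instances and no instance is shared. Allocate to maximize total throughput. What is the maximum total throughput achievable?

Optimal: Nimbus→Machine M7 (1748 ops/s), Delta→Machine M1 (1827 ops/s), Flint→Machine M5 (2382 ops/s), Harbor→Machine M3 (1245 ops/s), Iris→Machine M2 (1915 ops/s) — total 1748+1827+2382+1245+1915 = 9117 ops/s.
Max-entry greedy (repeatedly take the single best remaining cell) gives 9078 ops/s, worse by 39.

Maximum total: 9117 ops/s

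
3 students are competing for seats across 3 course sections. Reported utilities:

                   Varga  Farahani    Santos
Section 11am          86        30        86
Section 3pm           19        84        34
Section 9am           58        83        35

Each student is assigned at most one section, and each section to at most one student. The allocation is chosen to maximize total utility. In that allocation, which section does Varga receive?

Varga receives Section 9am.

Optimal: Varga→Section 9am (58 points), Farahani→Section 3pm (84 points), Santos→Section 11am (86 points) — total 58+84+86 = 228 points.
Column-greedy (each section in turn goes to its best remaining student) gives 205 points, worse by 23.
Varga's own top section is Section 11am (86 points), but forcing Varga→Section 11am and reassigning the rest optimally gives only 205 points — worse by 23.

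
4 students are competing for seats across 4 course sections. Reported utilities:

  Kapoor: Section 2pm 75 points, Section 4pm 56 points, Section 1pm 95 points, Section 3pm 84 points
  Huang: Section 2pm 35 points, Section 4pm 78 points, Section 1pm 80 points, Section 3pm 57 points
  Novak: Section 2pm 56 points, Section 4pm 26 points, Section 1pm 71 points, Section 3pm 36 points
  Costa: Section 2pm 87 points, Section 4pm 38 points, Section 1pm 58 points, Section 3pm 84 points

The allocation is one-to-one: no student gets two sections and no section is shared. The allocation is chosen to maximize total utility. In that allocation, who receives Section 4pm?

This is a one-to-one assignment (maximum-weight bipartite matching).
Optimal: Kapoor→Section 3pm (84 points), Huang→Section 4pm (78 points), Novak→Section 1pm (71 points), Costa→Section 2pm (87 points) — total 84+78+71+87 = 320 points.
Column-greedy (each section in turn goes to its best remaining student) gives 296 points, worse by 24.
Next-best assignment: Kapoor→Section 1pm, Huang→Section 4pm, Novak→Section 2pm, Costa→Section 3pm = 313 points.
Every other assignment is strictly worse.
Huang's own top section is Section 1pm (80 points), but forcing Huang→Section 1pm and reassigning the rest optimally gives only 277 points — worse by 43.

Huang receives Section 4pm.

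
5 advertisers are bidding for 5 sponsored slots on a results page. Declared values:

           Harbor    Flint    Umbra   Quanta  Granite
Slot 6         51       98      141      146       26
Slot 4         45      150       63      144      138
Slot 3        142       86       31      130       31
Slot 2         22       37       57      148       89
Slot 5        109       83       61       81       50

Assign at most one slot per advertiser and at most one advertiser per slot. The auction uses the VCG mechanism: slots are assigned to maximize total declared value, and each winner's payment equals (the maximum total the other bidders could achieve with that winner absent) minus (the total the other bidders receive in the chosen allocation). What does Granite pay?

Granite pays $67.

Efficient allocation: Harbor→Slot 3 ($142), Flint→Slot 5 ($83), Umbra→Slot 6 ($141), Quanta→Slot 2 ($148), Granite→Slot 4 ($138); total welfare W = $652.
Granite receives Slot 4 at value $138, so the others get W − 138 = $514.
Without Granite: best allocation of the remaining 4 bidders over all 5 slots is Harbor→Slot 3 ($142), Flint→Slot 4 ($150), Umbra→Slot 6 ($141), Quanta→Slot 2 ($148), total $581.
VCG payment = (others' best without Granite) − (others' welfare with Granite) = 581 − 514 = $67.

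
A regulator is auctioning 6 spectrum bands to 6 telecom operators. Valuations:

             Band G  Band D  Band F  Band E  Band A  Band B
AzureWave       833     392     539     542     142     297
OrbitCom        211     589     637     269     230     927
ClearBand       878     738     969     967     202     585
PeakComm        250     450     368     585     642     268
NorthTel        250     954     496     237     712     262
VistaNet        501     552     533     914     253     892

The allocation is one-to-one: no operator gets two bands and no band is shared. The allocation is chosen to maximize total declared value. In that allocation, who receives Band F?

ClearBand receives Band F.

This is the linear assignment problem.
Optimal: AzureWave→Band G ($833M), OrbitCom→Band B ($927M), ClearBand→Band F ($969M), PeakComm→Band A ($642M), NorthTel→Band D ($954M), VistaNet→Band E ($914M) — total 833+927+969+642+954+914 = $5239M.
Next-best assignment: AzureWave→Band G, OrbitCom→Band F, ClearBand→Band E, PeakComm→Band A, NorthTel→Band D, VistaNet→Band B = $4925M.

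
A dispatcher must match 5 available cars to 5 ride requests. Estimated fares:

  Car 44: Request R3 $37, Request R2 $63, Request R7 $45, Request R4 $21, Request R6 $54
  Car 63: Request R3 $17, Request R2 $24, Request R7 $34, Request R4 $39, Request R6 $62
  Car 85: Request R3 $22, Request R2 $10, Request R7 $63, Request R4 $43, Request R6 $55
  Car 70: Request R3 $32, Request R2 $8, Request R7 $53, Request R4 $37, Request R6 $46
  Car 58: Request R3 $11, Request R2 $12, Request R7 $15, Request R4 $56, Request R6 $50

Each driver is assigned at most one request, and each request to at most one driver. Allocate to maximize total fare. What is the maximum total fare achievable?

Optimal: Car 44→Request R2 ($63), Car 63→Request R6 ($62), Car 85→Request R7 ($63), Car 70→Request R3 ($32), Car 58→Request R4 ($56) — total 63+62+63+32+56 = $276.
Column-greedy (each request in turn goes to its best remaining driver) gives $226, worse by 50.
Swapping Car 70↔Car 58 (Car 70→Request R4 $37, Car 58→Request R3 $11) loses 40.
Every other assignment is strictly worse.

Maximum total: $276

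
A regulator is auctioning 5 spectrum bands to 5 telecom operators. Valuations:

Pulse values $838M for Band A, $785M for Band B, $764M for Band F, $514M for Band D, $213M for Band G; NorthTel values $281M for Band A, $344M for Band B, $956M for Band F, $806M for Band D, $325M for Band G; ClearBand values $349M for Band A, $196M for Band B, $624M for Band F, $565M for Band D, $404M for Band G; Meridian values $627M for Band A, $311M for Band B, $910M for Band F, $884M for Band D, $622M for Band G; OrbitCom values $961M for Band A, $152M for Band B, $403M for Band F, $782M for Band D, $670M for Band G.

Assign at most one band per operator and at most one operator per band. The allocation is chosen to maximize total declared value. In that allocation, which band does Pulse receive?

Optimal: Pulse→Band B ($785M), NorthTel→Band F ($956M), ClearBand→Band G ($404M), Meridian→Band D ($884M), OrbitCom→Band A ($961M) — total 785+956+404+884+961 = $3990M.
Row-greedy (each operator in turn takes its best remaining band) gives $3133M, worse by 857.
Next-best assignment: Pulse→Band B, NorthTel→Band F, ClearBand→Band D, Meridian→Band G, OrbitCom→Band A = $3889M.
Pulse's own top band is Band A ($838M), but forcing Pulse→Band A and reassigning the rest optimally gives only $3544M — worse by 446.

Pulse receives Band B.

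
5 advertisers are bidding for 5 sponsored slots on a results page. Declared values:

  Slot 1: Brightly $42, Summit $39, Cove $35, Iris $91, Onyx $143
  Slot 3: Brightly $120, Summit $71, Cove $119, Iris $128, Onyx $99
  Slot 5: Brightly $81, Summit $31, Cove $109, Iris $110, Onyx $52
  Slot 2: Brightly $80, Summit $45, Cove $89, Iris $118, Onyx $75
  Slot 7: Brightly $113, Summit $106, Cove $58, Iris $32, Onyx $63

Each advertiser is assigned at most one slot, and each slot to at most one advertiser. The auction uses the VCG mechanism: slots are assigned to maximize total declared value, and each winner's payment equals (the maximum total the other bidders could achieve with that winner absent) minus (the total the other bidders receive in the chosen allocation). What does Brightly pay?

Efficient allocation: Brightly→Slot 3 ($120), Summit→Slot 7 ($106), Cove→Slot 5 ($109), Iris→Slot 2 ($118), Onyx→Slot 1 ($143); total welfare W = $596.
Brightly receives Slot 3 at value $120, so the others get W − 120 = $476.
Without Brightly: best allocation of the remaining 4 bidders over all 5 slots is Summit→Slot 7 ($106), Cove→Slot 3 ($119), Iris→Slot 2 ($118), Onyx→Slot 1 ($143), total $486.
VCG payment = (others' best without Brightly) − (others' welfare with Brightly) = 486 − 476 = $10.

Brightly pays $10.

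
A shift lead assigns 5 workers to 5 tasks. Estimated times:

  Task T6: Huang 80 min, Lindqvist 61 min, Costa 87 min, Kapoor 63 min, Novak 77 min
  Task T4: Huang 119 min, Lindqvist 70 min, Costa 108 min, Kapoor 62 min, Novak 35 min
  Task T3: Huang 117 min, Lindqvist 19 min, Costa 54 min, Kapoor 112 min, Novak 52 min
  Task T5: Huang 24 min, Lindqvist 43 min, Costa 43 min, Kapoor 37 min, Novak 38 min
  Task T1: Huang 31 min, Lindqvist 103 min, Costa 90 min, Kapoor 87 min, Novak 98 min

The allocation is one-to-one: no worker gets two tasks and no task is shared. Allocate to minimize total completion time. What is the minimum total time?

Treat this as an assignment problem: match each worker to one task.
Optimal: Huang→Task T1 (31 min), Lindqvist→Task T3 (19 min), Costa→Task T5 (43 min), Kapoor→Task T6 (63 min), Novak→Task T4 (35 min) — total 31+19+43+63+35 = 191 min.
Row-greedy (each worker in turn takes its cheapest remaining task) gives 290 min, worse by 99.
Swapping Costa↔Huang (Costa→Task T1 90 min, Huang→Task T5 24 min) adds 40.

Minimum total: 191 min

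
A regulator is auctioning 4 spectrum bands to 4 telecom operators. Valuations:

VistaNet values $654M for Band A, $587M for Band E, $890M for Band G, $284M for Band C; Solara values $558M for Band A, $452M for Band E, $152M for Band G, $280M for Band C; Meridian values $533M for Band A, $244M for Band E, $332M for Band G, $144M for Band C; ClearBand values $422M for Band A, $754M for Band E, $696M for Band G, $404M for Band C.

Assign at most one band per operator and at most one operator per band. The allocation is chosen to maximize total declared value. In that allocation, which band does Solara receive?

Solara receives Band C.

This is the linear assignment problem.
Optimal: VistaNet→Band G ($890M), Solara→Band C ($280M), Meridian→Band A ($533M), ClearBand→Band E ($754M) — total 890+280+533+754 = $2457M.
Solara's own top band is Band A ($558M), but forcing Solara→Band A and reassigning the rest optimally gives only $2346M — worse by 111.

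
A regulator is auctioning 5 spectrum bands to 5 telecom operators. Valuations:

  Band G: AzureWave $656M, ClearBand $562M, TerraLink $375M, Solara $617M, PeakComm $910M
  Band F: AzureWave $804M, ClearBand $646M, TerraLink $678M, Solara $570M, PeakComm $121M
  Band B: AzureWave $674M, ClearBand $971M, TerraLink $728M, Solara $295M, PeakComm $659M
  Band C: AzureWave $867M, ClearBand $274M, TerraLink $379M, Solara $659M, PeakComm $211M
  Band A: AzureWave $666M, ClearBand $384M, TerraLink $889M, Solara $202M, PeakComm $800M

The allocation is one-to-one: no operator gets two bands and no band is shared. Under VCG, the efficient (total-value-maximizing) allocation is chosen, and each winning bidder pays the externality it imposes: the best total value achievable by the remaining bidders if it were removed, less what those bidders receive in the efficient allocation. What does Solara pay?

Solara pays $63M.

Efficient allocation: AzureWave→Band F ($804M), ClearBand→Band B ($971M), TerraLink→Band A ($889M), Solara→Band C ($659M), PeakComm→Band G ($910M); total welfare W = $4233M.
Solara receives Band C at value $659M, so the others get W − 659 = $3574M.
Without Solara: best allocation of the remaining 4 bidders over all 5 bands is AzureWave→Band C ($867M), ClearBand→Band B ($971M), TerraLink→Band A ($889M), PeakComm→Band G ($910M), total $3637M.
VCG payment = (others' best without Solara) − (others' welfare with Solara) = 3637 − 3574 = $63M.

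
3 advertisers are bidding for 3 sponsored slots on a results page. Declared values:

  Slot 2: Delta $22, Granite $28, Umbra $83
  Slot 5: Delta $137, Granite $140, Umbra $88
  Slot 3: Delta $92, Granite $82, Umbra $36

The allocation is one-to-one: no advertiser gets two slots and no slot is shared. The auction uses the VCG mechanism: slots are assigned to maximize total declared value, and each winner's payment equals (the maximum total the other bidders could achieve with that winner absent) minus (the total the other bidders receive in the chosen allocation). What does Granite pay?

Granite pays $45.

Efficient allocation: Delta→Slot 3 ($92), Granite→Slot 5 ($140), Umbra→Slot 2 ($83); total welfare W = $315.
Granite receives Slot 5 at value $140, so the others get W − 140 = $175.
Without Granite: best allocation of the remaining 2 bidders over all 3 slots is Delta→Slot 5 ($137), Umbra→Slot 2 ($83), total $220.
VCG payment = (others' best without Granite) − (others' welfare with Granite) = 220 − 175 = $45.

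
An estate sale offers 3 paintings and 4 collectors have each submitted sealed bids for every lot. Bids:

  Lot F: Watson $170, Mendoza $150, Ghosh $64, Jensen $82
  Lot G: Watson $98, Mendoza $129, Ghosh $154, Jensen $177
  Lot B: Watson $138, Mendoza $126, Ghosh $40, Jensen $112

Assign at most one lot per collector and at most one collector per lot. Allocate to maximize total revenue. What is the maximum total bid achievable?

Maximum total: $473

This is a one-to-one assignment (maximum-weight bipartite matching).
Optimal: Watson→Lot F ($170), Jensen→Lot G ($177), Mendoza→Lot B ($126) — total 170+177+126 = $473.
Row-greedy (each collector in turn takes its best remaining lot) gives $339, worse by 134.
Swapping Watson↔Jensen (Watson→Lot G $98, Jensen→Lot F $82) loses 167.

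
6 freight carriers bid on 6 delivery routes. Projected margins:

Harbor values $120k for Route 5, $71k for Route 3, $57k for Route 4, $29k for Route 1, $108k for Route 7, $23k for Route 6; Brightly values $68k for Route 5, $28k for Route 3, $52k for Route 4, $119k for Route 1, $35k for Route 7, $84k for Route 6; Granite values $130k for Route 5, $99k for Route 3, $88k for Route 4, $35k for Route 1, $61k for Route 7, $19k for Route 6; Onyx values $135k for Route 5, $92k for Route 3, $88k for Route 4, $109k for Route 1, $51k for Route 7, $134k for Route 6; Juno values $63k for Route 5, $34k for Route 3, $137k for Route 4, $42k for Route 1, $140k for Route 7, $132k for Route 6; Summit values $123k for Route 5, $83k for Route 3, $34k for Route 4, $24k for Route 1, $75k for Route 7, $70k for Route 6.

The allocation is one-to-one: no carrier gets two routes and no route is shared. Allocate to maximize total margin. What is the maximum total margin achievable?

Treat this as an assignment problem: match each carrier to one route.
Optimal: Harbor→Route 7 ($108k), Brightly→Route 1 ($119k), Granite→Route 3 ($99k), Onyx→Route 6 ($134k), Juno→Route 4 ($137k), Summit→Route 5 ($123k) — total 108+119+99+134+137+123 = $720k.
Max-entry greedy (repeatedly take the single best remaining cell) gives $620k, worse by 100.
Next-best assignment: Harbor→Route 7, Brightly→Route 1, Granite→Route 5, Onyx→Route 6, Juno→Route 4, Summit→Route 3 = $711k.
Swapping Summit↔Granite (Summit→Route 3 $83k, Granite→Route 5 $130k) loses 9.

Maximum total: $720k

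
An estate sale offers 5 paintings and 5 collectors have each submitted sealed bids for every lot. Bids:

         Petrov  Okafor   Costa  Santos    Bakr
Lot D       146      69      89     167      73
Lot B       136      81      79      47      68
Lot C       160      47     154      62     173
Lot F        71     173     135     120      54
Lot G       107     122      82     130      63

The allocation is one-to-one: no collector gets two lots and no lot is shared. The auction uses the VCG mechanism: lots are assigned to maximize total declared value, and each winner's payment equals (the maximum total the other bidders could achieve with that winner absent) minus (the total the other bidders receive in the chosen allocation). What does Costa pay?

Efficient allocation: Petrov→Lot B ($136), Okafor→Lot G ($122), Costa→Lot F ($135), Santos→Lot D ($167), Bakr→Lot C ($173); total welfare W = $733.
Costa receives Lot F at value $135, so the others get W − 135 = $598.
Without Costa: best allocation of the remaining 4 bidders over all 5 lots is Petrov→Lot B ($136), Okafor→Lot F ($173), Santos→Lot D ($167), Bakr→Lot C ($173), total $649.
VCG payment = (others' best without Costa) − (others' welfare with Costa) = 649 − 598 = $51.

Costa pays $51.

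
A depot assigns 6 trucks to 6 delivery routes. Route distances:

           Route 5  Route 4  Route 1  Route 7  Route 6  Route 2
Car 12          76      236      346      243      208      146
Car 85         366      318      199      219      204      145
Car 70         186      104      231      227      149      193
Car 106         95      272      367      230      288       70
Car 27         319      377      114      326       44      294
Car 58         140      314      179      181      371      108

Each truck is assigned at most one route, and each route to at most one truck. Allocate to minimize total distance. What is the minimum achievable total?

Minimum total: 674 km

Optimal: Car 12→Route 5 (76 km), Car 85→Route 1 (199 km), Car 70→Route 4 (104 km), Car 106→Route 2 (70 km), Car 27→Route 6 (44 km), Car 58→Route 7 (181 km) — total 76+199+104+70+44+181 = 674 km.
Column-greedy (each route in turn goes to its cheapest remaining truck) gives 749 km, worse by 75.
Next-best assignment: Car 12→Route 5, Car 85→Route 7, Car 70→Route 4, Car 106→Route 2, Car 27→Route 6, Car 58→Route 1 = 692 km.
Checked against all permutations: 674 km is optimal.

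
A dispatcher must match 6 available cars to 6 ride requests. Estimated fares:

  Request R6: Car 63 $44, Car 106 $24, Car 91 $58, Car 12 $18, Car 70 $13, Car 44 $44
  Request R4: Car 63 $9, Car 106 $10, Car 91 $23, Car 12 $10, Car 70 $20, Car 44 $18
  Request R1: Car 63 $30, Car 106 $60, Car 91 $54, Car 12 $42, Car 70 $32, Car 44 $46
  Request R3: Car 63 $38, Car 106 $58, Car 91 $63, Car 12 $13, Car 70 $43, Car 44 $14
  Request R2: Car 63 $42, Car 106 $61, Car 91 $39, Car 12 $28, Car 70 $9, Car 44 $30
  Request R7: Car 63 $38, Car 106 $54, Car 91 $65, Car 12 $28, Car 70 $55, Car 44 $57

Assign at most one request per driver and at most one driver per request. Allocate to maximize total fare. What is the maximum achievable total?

Optimal: Car 63→Request R6 ($44), Car 106→Request R2 ($61), Car 91→Request R3 ($63), Car 12→Request R1 ($42), Car 70→Request R4 ($20), Car 44→Request R7 ($57) — total 44+61+63+42+20+57 = $287.
Column-greedy (each request in turn goes to its best remaining driver) gives $234, worse by 53.
Next-best assignment: Car 63→Request R6, Car 106→Request R2, Car 91→Request R3, Car 12→Request R1, Car 70→Request R7, Car 44→Request R4 = $283.

Max total: $287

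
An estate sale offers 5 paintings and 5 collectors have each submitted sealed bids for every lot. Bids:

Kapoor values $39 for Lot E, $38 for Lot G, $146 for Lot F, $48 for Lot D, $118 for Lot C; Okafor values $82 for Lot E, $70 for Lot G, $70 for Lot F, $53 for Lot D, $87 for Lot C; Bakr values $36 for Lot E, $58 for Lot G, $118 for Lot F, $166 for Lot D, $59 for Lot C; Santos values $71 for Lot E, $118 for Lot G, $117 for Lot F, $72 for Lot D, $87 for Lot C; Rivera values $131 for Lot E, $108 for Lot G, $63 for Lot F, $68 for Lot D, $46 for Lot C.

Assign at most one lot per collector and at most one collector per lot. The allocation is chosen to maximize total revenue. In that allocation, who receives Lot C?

Optimal: Kapoor→Lot F ($146), Okafor→Lot C ($87), Bakr→Lot D ($166), Santos→Lot G ($118), Rivera→Lot E ($131) — total 146+87+166+118+131 = $648.

Okafor receives Lot C.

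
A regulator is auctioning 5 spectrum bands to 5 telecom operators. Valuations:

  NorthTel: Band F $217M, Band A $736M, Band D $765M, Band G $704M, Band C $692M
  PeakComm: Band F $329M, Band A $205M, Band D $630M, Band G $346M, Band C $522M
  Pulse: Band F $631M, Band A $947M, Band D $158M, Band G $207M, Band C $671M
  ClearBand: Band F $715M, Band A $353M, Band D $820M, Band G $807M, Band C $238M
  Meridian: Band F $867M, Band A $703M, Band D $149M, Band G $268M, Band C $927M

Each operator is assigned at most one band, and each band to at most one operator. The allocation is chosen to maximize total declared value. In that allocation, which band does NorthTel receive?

NorthTel receives Band C.

Optimal: NorthTel→Band C ($692M), PeakComm→Band D ($630M), Pulse→Band A ($947M), ClearBand→Band G ($807M), Meridian→Band F ($867M) — total 692+630+947+807+867 = $3943M.
Max-entry greedy (repeatedly take the single best remaining cell) gives $3727M, worse by 216.
Swapping Pulse↔NorthTel (Pulse→Band C $671M, NorthTel→Band A $736M) loses 232.
NorthTel's own top band is Band D ($765M), but forcing NorthTel→Band D and reassigning the rest optimally gives only $3908M — worse by 35.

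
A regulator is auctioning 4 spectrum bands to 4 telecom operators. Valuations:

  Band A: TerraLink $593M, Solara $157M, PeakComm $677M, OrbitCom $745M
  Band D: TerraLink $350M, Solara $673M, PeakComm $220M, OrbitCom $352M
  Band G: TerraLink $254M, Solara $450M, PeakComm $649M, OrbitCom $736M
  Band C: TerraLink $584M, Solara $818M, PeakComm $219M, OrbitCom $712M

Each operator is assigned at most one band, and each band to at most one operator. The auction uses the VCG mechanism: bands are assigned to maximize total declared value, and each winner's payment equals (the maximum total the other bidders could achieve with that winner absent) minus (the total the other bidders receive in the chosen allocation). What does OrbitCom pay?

OrbitCom pays $126M.

Efficient allocation: TerraLink→Band C ($584M), Solara→Band D ($673M), PeakComm→Band A ($677M), OrbitCom→Band G ($736M); total welfare W = $2670M.
OrbitCom receives Band G at value $736M, so the others get W − 736 = $1934M.
Without OrbitCom: best allocation of the remaining 3 bidders over all 4 bands is TerraLink→Band A ($593M), Solara→Band C ($818M), PeakComm→Band G ($649M), total $2060M.
VCG payment = (others' best without OrbitCom) − (others' welfare with OrbitCom) = 2060 − 1934 = $126M.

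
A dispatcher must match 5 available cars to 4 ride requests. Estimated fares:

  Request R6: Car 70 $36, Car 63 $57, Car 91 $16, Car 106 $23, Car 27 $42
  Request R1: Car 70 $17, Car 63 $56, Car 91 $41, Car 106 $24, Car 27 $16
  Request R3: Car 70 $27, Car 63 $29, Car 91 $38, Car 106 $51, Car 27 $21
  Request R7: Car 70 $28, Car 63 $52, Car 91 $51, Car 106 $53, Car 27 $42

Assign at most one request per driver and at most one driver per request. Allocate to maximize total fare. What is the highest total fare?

Maximum total: $200

This is a one-to-one assignment (maximum-weight bipartite matching).
Optimal: Car 27→Request R6 ($42), Car 63→Request R1 ($56), Car 106→Request R3 ($51), Car 91→Request R7 ($51) — total 42+56+51+51 = $200.
Column-greedy (each request in turn goes to its best remaining driver) gives $191, worse by 9.
Next-best assignment: Car 70→Request R6, Car 63→Request R1, Car 106→Request R3, Car 91→Request R7 = $194.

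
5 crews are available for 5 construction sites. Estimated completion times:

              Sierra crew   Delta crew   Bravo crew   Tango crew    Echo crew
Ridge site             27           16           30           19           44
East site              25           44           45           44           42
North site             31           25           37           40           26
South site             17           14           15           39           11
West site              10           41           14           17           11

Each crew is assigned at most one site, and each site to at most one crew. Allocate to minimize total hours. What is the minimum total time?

Minimum total: 94 hours

This is the linear assignment problem.
Optimal: Sierra crew→East site (25 hours), Delta crew→North site (25 hours), Bravo crew→West site (14 hours), Tango crew→Ridge site (19 hours), Echo crew→South site (11 hours) — total 25+25+14+19+11 = 94 hours.
Column-greedy (each site in turn goes to its cheapest remaining crew) gives 99 hours, worse by 5.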